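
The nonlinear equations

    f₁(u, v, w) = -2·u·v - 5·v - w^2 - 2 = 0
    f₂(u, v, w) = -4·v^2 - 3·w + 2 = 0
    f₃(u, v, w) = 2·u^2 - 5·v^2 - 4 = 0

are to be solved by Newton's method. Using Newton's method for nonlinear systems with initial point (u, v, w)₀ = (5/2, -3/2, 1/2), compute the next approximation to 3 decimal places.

At (5/2, -3/2, 1/2): F = (12.750, -8.500, -2.750).
Jacobian J = [[-2·v, -2·u - 5, -2·w], [0, -8·v, -3], [4·u, -10·v, 0]].
At the point, J = [[3.000, -10.000, -1.000], [0.000, 12.000, -3.000], [10.000, 15.000, 0.000]] (det J = 555.000).
Solving J·Δ = −F gives Δ = (-1.055, 0.887, 0.714).
Then the next iterate is (u, v, w)₁ = (1.445, -0.613, 1.214).

(1.445, -0.613, 1.214)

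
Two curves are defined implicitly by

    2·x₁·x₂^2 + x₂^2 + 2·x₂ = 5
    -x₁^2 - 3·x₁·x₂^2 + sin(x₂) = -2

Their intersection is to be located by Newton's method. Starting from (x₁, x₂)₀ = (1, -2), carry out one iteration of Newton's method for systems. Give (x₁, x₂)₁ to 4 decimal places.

At (1, -2): F = (3.0000, -11.909297).
Jacobian J = [[2·x₂^2, 4·x₁·x₂ + 2·x₂ + 2], [-2·x₁ - 3·x₂^2, -6·x₁·x₂ + cos(x₂)]].
At the point, J = [[8.0000, -10.0000], [-14.0000, 11.583853]] (det J = -47.329175).
Solving J·Δ = −F gives Δ = (-1.7820, -1.1256).
Then the next iterate is (x₁, x₂)₁ = (-0.7820, -3.1256).

(-0.7820, -3.1256)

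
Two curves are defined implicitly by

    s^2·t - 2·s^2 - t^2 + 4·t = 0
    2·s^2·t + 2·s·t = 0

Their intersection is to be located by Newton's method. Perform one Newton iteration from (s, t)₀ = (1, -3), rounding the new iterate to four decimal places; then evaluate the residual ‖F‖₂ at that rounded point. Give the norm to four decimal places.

At (1, -3): F = (-26.0000, -12.0000).
Jacobian J = [[2·s·t - 4·s, s^2 - 2·t + 4], [4·s·t + 2·t, 2·s^2 + 2·s]].
At the point, J = [[-10.0000, 11.0000], [-18.0000, 4.0000]] (det J = 158.0000).
Solving J·Δ = −F gives Δ = (-0.1772, 2.2025).
Then the next iterate is (s, t)₁ = (0.8228, -0.7975).
Re-evaluating at (0.8228, -0.7975): F = (-5.719913, -2.392181), so ‖F‖₂ = 6.2000.

6.2000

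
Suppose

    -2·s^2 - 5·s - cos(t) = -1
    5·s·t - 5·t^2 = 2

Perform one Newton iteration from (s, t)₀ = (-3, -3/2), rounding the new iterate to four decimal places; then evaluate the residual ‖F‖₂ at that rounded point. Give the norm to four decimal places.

At (-3, -3/2): F = (-2.070737, 9.2500).
Jacobian J = [[-4·s - 5, sin(t)], [5·t, 5·s - 10·t]].
At the point, J = [[7.0000, -0.997495], [-7.5000, 0.0000]] (det J = -7.481212).
Solving J·Δ = −F gives Δ = (1.2333, 6.5791).
Then the next iterate is (s, t)₁ = (-1.7667, 5.0791).
Re-evaluating at (-1.7667, 5.0791): F = (3.232495, -175.852514), so ‖F‖₂ = 175.8822.

175.8822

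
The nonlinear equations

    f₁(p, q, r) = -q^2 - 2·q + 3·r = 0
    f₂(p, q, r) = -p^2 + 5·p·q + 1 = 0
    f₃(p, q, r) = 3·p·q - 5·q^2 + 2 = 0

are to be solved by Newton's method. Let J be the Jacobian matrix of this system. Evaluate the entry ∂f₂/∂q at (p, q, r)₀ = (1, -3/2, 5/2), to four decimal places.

5.0000

∂f₂/∂q = 5·p.
At (1, -3/2, 5/2) this is 5.0000.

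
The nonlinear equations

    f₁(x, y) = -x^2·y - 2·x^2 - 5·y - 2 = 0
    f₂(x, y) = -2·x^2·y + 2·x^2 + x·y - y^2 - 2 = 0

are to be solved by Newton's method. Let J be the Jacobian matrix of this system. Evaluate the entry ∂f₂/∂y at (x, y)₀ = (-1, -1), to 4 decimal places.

-1.0000

∂f₂/∂y = -2·x^2 + x - 2·y.
At (-1, -1) this is -1.0000.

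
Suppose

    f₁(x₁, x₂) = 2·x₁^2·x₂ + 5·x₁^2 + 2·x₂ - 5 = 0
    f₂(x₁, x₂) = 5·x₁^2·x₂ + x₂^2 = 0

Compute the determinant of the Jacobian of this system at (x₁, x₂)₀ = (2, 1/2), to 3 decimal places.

404.000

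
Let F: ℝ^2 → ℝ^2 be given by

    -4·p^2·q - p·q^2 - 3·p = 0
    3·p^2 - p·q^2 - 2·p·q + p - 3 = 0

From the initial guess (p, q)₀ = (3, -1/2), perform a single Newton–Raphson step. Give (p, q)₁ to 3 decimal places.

At (3, -1/2): F = (8.250, 29.250).
Jacobian J = [[-8·p·q - q^2 - 3, -4·p^2 - 2·p·q], [6·p - q^2 - 2·q + 1, -2·p·q - 2·p]].
At the point, J = [[8.750, -33.000], [19.750, -3.000]] (det J = 625.500).
Solving J·Δ = −F gives Δ = (-1.504, -0.149).
Then the next iterate is (p, q)₁ = (1.496, -0.649).

(1.496, -0.649)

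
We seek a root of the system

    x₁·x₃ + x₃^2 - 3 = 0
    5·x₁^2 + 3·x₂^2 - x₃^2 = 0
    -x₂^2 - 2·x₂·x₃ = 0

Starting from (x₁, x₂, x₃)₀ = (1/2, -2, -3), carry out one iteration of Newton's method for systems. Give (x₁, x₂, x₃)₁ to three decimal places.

At (1/2, -2, -3): F = (4.500, 4.250, -16.000).
Jacobian J = [[x₃, 0, x₁ + 2·x₃], [10·x₁, 6·x₂, -2·x₃], [0, -2·x₂ - 2·x₃, -2·x₂]].
At the point, J = [[-3.000, 0.000, -5.500], [5.000, -12.000, 6.000], [0.000, 10.000, 4.000]] (det J = 49.000).
Solving J·Δ = −F gives Δ = (-6.862, -0.224, 4.561).
Then the next iterate is (x₁, x₂, x₃)₁ = (-6.362, -2.224, 1.561).

(-6.362, -2.224, 1.561)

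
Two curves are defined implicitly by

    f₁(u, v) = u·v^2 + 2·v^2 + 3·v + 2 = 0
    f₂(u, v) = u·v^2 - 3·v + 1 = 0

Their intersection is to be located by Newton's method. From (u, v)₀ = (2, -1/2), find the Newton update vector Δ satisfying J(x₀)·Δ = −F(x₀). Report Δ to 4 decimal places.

At (2, -1/2): F = (1.5000, 3.0000).
Jacobian J = [[v^2, 2·u·v + 4·v + 3], [v^2, 2·u·v - 3]].
At the point, J = [[0.2500, -1.0000], [0.2500, -5.0000]] (det J = -1.0000).
Solving J·Δ = −F gives Δ = (-4.5000, 0.3750).

(-4.5000, 0.3750)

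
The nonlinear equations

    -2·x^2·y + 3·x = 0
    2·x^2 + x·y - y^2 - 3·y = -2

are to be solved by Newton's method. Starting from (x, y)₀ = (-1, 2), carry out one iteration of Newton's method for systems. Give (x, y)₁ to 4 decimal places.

At (-1, 2): F = (-7.0000, -8.0000).
Jacobian J = [[-4·x·y + 3, -2·x^2], [4·x + y, x - 2·y - 3]].
At the point, J = [[11.0000, -2.0000], [-2.0000, -8.0000]] (det J = -92.0000).
Solving J·Δ = −F gives Δ = (0.4348, -1.1087).
Then the next iterate is (x, y)₁ = (-0.5652, 0.8913).

(-0.5652, 0.8913)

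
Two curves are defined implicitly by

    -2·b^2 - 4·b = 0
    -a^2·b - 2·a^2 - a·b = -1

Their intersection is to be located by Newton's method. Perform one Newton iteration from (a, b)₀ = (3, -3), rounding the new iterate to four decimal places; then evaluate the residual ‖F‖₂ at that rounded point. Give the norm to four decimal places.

6.2442

At (3, -3): F = (-6.0000, 19.0000).
Jacobian J = [[0, -4·b - 4], [-2·a·b - 4·a - b, -a^2 - a]].
At the point, J = [[0.0000, 8.0000], [9.0000, -12.0000]] (det J = -72.0000).
Solving J·Δ = −F gives Δ = (-1.1111, 0.7500).
Then the next iterate is (a, b)₁ = (1.8889, -2.2500).
Re-evaluating at (1.8889, -2.2500): F = (-1.1250, 6.142011), so ‖F‖₂ = 6.2442.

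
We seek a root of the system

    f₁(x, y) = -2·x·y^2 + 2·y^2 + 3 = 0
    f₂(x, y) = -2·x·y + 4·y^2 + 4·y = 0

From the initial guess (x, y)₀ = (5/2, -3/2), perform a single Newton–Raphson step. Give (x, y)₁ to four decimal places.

(3.9524, -0.3571)

At (5/2, -3/2): F = (-3.7500, 10.5000).
Jacobian J = [[-2·y^2, -4·x·y + 4·y], [-2·y, -2·x + 8·y + 4]].
At the point, J = [[-4.5000, 9.0000], [3.0000, -13.0000]] (det J = 31.5000).
Solving J·Δ = −F gives Δ = (1.4524, 1.1429).
Then the next iterate is (x, y)₁ = (3.9524, -0.3571).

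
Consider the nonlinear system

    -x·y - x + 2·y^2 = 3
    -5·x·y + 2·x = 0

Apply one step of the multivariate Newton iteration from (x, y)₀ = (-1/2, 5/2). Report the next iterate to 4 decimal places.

(-0.2340, 1.5172)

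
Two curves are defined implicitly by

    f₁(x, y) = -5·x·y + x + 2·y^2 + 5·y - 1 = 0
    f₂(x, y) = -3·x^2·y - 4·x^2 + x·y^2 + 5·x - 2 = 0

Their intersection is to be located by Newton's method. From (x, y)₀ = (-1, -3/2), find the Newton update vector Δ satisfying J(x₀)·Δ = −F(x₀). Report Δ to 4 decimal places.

(1.4000, 0.1500)

At (-1, -3/2): F = (-12.5000, -8.7500).
Jacobian J = [[-5·y + 1, -5·x + 4·y + 5], [-6·x·y - 8·x + y^2 + 5, -3·x^2 + 2·x·y]].
At the point, J = [[8.5000, 4.0000], [6.2500, 0.0000]] (det J = -25.0000).
Solving J·Δ = −F gives Δ = (1.4000, 0.1500).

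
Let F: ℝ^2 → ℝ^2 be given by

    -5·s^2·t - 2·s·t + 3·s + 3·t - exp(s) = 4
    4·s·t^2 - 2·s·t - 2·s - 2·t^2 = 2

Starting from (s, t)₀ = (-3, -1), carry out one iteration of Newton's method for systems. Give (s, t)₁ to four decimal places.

At (-3, -1): F = (22.950213, -16.0000).
Jacobian J = [[-10·s·t - 2·t - exp(s) + 3, -5·s^2 - 2·s + 3], [4·t^2 - 2·t - 2, 8·s·t - 2·s - 4·t]].
At the point, J = [[-25.049787, -36.0000], [4.0000, 34.0000]] (det J = -707.692760).
Solving J·Δ = −F gives Δ = (0.2887, 0.4366).
Then the next iterate is (s, t)₁ = (-2.7113, -0.5634).

(-2.7113, -0.5634)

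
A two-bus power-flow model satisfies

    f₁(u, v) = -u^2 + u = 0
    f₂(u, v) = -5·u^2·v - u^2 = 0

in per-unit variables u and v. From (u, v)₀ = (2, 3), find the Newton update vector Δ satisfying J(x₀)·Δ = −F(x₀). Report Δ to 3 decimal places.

At (2, 3): F = (-2.000, -64.000).
Jacobian J = [[-2·u + 1, 0], [-10·u·v - 2·u, -5·u^2]].
At the point, J = [[-3.000, 0.000], [-64.000, -20.000]] (det J = 60.000).
Solving J·Δ = −F gives Δ = (-0.667, -1.067).

(-0.667, -1.067)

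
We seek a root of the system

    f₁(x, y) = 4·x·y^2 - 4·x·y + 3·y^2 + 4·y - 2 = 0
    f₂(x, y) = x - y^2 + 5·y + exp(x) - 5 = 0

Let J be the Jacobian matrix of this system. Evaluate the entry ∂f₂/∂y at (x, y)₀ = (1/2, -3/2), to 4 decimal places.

8.0000

∂f₂/∂y = -2·y + 5.
At (1/2, -3/2) this is 8.0000.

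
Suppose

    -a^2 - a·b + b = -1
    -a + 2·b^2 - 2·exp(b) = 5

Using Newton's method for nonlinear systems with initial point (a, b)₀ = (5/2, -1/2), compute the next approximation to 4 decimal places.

(2.3349, -3.0048)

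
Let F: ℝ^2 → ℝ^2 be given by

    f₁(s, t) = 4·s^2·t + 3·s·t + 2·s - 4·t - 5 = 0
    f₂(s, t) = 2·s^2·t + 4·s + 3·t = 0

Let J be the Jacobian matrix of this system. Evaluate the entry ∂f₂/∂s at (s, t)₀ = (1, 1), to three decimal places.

∂f₂/∂s = 4·s·t + 4.
At (1, 1) this is 8.000.

8.000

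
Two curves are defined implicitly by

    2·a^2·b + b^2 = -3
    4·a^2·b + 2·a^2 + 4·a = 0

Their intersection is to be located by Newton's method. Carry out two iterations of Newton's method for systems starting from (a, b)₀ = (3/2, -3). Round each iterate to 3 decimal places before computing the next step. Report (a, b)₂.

At (3/2, -3): F = (-1.500, -16.500).
Jacobian J = [[4·a·b, 2·a^2 + 2·b], [8·a·b + 4·a + 4, 4·a^2]].
At the point, J = [[-18.000, -1.500], [-26.000, 9.000]] (det J = -201.000).
Solving J·Δ = −F gives Δ = (-0.190, 1.284).
Then the next iterate is (a, b)₁ = (1.310, -1.716).
Round to (1.310, -1.716) and repeat: F = (0.05500, -3.10711), J = [[-8.99184, 0.00020], [-8.74368, 6.86440]].
Δ = (0.006, 0.460), so (a, b)₂ = (1.316, -1.256).

(1.316, -1.256)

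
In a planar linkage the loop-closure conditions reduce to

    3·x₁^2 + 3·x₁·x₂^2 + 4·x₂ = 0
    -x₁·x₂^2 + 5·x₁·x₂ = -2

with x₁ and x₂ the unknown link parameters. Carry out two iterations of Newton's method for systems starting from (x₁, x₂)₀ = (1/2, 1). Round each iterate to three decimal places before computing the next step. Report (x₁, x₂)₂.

At (1/2, 1): F = (6.250, 4.000).
Jacobian J = [[6·x₁ + 3·x₂^2, 6·x₁·x₂ + 4], [-x₂^2 + 5·x₂, -2·x₁·x₂ + 5·x₁]].
At the point, J = [[6.000, 7.000], [4.000, 1.500]] (det J = -19.000).
Solving J·Δ = −F gives Δ = (-0.980, -0.053).
Then the next iterate is (x₁, x₂)₁ = (-0.480, 0.947).
Round to (-0.480, 0.947) and repeat: F = (3.18780, 0.15767), J = [[-0.18957, 1.27264], [3.83819, -1.49088]].
Δ = (-1.076, -2.665), so (x₁, x₂)₂ = (-1.556, -1.718).

(-1.556, -1.718)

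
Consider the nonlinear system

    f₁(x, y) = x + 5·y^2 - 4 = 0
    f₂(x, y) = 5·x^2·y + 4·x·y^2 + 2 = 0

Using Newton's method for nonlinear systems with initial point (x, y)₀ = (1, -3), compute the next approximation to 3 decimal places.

At (1, -3): F = (42.000, 23.000).
Jacobian J = [[1, 10·y], [10·x·y + 4·y^2, 5·x^2 + 8·x·y]].
At the point, J = [[1.000, -30.000], [6.000, -19.000]] (det J = 161.000).
Solving J·Δ = −F gives Δ = (0.671, 1.422).
Then the next iterate is (x, y)₁ = (1.671, -1.578).

(1.671, -1.578)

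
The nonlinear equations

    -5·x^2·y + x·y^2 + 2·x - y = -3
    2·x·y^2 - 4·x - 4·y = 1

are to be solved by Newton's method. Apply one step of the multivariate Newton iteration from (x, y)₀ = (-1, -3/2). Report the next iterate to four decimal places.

At (-1, -3/2): F = (7.7500, 4.5000).
Jacobian J = [[-10·x·y + y^2 + 2, -5·x^2 + 2·x·y - 1], [2·y^2 - 4, 4·x·y - 4]].
At the point, J = [[-10.7500, -3.0000], [0.5000, 2.0000]] (det J = -20.0000).
Solving J·Δ = −F gives Δ = (1.4500, -2.6125).
Then the next iterate is (x, y)₁ = (0.4500, -4.1125).

(0.4500, -4.1125)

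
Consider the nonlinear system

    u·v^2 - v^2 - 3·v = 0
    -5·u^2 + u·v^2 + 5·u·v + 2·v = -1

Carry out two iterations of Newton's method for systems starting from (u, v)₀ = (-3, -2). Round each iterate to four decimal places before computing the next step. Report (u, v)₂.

(-1.0698, -1.5225)

At (-3, -2): F = (-10.0000, -30.0000).
Jacobian J = [[v^2, 2·u·v - 2·v - 3], [-10·u + v^2 + 5·v, 2·u·v + 5·u + 2]].
At the point, J = [[4.0000, 13.0000], [24.0000, -1.0000]] (det J = -316.0000).
Solving J·Δ = −F gives Δ = (1.2658, 0.3797).
Then the next iterate is (u, v)₁ = (-1.7342, -1.6203).
Round to (-1.7342, -1.6203) and repeat: F = (-2.317392, -7.781147), J = [[2.625372, 5.860449], [11.865872, -1.051151]].
Δ = (0.6644, 0.0978), so (u, v)₂ = (-1.0698, -1.5225).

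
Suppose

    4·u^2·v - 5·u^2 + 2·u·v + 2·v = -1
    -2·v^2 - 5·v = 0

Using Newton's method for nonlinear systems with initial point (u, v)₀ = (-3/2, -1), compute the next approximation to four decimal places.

(-1.7300, 2.0000)

At (-3/2, -1): F = (-18.2500, 3.0000).
Jacobian J = [[8·u·v - 10·u + 2·v, 4·u^2 + 2·u + 2], [0, -4·v - 5]].
At the point, J = [[25.0000, 8.0000], [0.0000, -1.0000]] (det J = -25.0000).
Solving J·Δ = −F gives Δ = (-0.2300, 3.0000).
Then the next iterate is (u, v)₁ = (-1.7300, 2.0000).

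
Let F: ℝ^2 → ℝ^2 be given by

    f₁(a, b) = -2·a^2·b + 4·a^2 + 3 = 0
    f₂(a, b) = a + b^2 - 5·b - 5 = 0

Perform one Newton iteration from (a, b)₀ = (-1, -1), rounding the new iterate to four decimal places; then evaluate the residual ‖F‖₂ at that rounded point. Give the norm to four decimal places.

3.4141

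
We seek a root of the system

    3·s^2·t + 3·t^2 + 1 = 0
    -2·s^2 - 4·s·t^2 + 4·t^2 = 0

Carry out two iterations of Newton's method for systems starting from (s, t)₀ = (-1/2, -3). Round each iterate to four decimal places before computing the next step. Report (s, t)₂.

(-0.5885, -0.7500)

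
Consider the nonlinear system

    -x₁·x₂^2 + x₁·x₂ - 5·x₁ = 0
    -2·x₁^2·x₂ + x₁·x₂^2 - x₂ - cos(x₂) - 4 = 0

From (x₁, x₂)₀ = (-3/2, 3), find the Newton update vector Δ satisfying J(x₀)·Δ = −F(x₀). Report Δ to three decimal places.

(0.239, -1.849)

At (-3/2, 3): F = (16.500, -33.01001).
Jacobian J = [[-x₂^2 + x₂ - 5, -2·x₁·x₂ + x₁], [-4·x₁·x₂ + x₂^2, -2·x₁^2 + 2·x₁·x₂ + sin(x₂) - 1]].
At the point, J = [[-11.000, 7.500], [27.000, -14.35888]] (det J = -44.55232).
Solving J·Δ = −F gives Δ = (0.239, -1.849).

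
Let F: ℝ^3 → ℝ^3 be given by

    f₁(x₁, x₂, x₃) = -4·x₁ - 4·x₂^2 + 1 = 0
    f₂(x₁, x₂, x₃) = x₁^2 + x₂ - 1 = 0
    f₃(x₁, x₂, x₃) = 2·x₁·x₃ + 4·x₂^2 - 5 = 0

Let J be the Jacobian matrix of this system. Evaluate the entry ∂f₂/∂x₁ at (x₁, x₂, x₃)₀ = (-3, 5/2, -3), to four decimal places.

-6.0000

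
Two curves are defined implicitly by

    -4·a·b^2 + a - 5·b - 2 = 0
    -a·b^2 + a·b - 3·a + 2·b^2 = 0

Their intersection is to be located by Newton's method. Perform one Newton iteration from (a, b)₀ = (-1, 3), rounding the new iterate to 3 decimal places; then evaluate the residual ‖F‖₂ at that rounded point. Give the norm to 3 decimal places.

7.506

At (-1, 3): F = (18.000, 27.000).
Jacobian J = [[-4·b^2 + 1, -8·a·b - 5], [-b^2 + b - 3, -2·a·b + a + 4·b]].
At the point, J = [[-35.000, 19.000], [-9.000, 17.000]] (det J = -424.000).
Solving J·Δ = −F gives Δ = (-0.488, -1.847).
Then the next iterate is (a, b)₁ = (-1.488, 1.153).
Re-evaluating at (-1.488, 1.153): F = (-1.34036, 7.38531), so ‖F‖₂ = 7.506.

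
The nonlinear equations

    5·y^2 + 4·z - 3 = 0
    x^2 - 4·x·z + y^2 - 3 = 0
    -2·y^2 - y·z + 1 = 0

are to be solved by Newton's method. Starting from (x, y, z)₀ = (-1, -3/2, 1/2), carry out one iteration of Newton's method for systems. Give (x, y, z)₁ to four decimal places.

(-1.2219, -0.9073, 0.1601)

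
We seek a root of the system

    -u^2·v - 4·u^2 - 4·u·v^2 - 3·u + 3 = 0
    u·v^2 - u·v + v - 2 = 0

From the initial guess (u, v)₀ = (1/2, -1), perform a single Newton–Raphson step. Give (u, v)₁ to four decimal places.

At (1/2, -1): F = (-1.2500, -2.0000).
Jacobian J = [[-2·u·v - 8·u - 4·v^2 - 3, -u^2 - 8·u·v], [v^2 - v, 2·u·v - u + 1]].
At the point, J = [[-10.0000, 3.7500], [2.0000, -0.5000]] (det J = -2.5000).
Solving J·Δ = −F gives Δ = (3.2500, 9.0000).
Then the next iterate is (u, v)₁ = (3.7500, 8.0000).

(3.7500, 8.0000)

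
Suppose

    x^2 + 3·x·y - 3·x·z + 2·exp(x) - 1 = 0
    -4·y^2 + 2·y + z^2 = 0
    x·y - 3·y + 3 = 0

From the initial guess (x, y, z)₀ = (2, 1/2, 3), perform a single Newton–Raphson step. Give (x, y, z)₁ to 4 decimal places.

At (2, 1/2, 3): F = (2.778112, 9.0000, 2.5000).
Jacobian J = [[2·x + 3·y - 3·z + 2·exp(x), 3·x, -3·x], [0, -8·y + 2, 2·z], [y, x - 3, 0]].
At the point, J = [[11.278112, 6.0000, -6.0000], [0.0000, -2.0000, 6.0000], [0.5000, -1.0000, 0.0000]] (det J = 79.668673).
Solving J·Δ = −F gives Δ = (-1.6402, 1.6799, -0.9400).
Then the next iterate is (x, y, z)₁ = (0.3598, 2.1799, 2.0600).

(0.3598, 2.1799, 2.0600)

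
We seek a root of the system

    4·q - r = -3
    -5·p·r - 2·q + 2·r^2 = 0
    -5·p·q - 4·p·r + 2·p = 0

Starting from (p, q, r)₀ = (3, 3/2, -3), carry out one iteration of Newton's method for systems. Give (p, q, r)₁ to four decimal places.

(15.7696, 0.8413, 6.3652)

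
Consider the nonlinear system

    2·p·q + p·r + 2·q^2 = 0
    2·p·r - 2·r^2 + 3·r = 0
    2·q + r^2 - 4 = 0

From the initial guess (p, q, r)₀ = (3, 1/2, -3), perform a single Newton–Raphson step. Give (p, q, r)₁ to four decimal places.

(-1.9625, -0.3250, -2.2750)

At (3, 1/2, -3): F = (-5.5000, -45.0000, 6.0000).
Jacobian J = [[2·q + r, 2·p + 4·q, p], [2·r, 0, 2·p - 4·r + 3], [0, 2, 2·r]].
At the point, J = [[-2.0000, 8.0000, 3.0000], [-6.0000, 0.0000, 21.0000], [0.0000, 2.0000, -6.0000]] (det J = -240.0000).
Solving J·Δ = −F gives Δ = (-4.9625, -0.8250, 0.7250).
Then the next iterate is (p, q, r)₁ = (-1.9625, -0.3250, -2.2750).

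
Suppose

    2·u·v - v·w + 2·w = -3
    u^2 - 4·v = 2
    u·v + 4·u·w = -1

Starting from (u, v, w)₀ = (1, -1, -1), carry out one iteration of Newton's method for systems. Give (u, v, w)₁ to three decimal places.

At (1, -1, -1): F = (-2.000, 3.000, -4.000).
Jacobian J = [[2·v, 2·u - w, -v + 2], [2·u, -4, 0], [v + 4·w, u, 4·u]].
At the point, J = [[-2.000, 3.000, 3.000], [2.000, -4.000, 0.000], [-5.000, 1.000, 4.000]] (det J = -46.000).
Solving J·Δ = −F gives Δ = (-0.935, 0.283, -0.239).
Then the next iterate is (u, v, w)₁ = (0.065, -0.717, -1.239).

(0.065, -0.717, -1.239)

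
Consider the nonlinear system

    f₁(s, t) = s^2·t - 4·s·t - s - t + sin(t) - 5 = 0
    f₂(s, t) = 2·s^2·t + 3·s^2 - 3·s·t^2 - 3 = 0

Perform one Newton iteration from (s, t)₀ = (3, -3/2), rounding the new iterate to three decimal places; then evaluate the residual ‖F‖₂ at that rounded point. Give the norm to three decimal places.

At (3, -3/2): F = (-2.99749, -23.250).
Jacobian J = [[2·s·t - 4·t - 1, s^2 - 4·s + cos(t) - 1], [4·s·t + 6·s - 3·t^2, 2·s^2 - 6·s·t]].
At the point, J = [[-4.000, -3.92926], [-6.750, 45.000]] (det J = -206.52252).
Solving J·Δ = −F gives Δ = (-1.095, 0.352).
Then the next iterate is (s, t)₁ = (1.905, -1.148).
Re-evaluating at (1.905, -1.148): F = (-2.08731, -7.97699), so ‖F‖₂ = 8.246.

8.246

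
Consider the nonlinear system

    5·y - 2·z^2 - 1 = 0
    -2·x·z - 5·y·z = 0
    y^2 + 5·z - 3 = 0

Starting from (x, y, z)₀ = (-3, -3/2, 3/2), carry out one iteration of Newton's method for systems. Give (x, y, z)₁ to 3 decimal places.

(-1.625, 2.000, 2.250)

At (-3, -3/2, 3/2): F = (-13.000, 20.250, 6.750).
Jacobian J = [[0, 5, -4·z], [-2·z, -5·z, -2·x - 5·y], [0, 2·y, 5]].
At the point, J = [[0.000, 5.000, -6.000], [-3.000, -7.500, 13.500], [0.000, -3.000, 5.000]] (det J = 21.000).
Solving J·Δ = −F gives Δ = (1.375, 3.500, 0.750).
Then the next iterate is (x, y, z)₁ = (-1.625, 2.000, 2.250).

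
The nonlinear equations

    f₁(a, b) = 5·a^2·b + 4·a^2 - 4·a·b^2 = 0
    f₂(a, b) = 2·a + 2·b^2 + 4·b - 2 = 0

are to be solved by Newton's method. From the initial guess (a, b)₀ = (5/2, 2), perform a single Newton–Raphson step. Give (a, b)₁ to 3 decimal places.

(1.394, 0.601)

At (5/2, 2): F = (47.500, 19.000).
Jacobian J = [[10·a·b + 8·a - 4·b^2, 5·a^2 - 8·a·b], [2, 4·b + 4]].
At the point, J = [[54.000, -8.750], [2.000, 12.000]] (det J = 665.500).
Solving J·Δ = −F gives Δ = (-1.106, -1.399).
Then the next iterate is (a, b)₁ = (1.394, 0.601).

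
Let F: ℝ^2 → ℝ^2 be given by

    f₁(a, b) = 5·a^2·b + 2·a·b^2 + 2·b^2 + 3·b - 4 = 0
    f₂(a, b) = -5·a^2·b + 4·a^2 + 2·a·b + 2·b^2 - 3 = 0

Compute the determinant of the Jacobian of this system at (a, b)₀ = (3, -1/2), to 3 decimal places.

-925.500

J = [[10·a·b + 2·b^2, 5·a^2 + 4·a·b + 4·b + 3], [-10·a·b + 8·a + 2·b, -5·a^2 + 2·a + 4·b]].
At the point, J = [[-14.500, 40.000], [38.000, -41.000]].
det J = -925.500.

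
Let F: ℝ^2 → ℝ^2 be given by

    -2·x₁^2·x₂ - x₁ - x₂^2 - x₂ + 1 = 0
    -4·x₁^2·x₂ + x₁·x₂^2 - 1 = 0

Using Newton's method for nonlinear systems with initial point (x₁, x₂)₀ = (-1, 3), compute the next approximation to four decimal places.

At (-1, 3): F = (-16.0000, -22.0000).
Jacobian J = [[-4·x₁·x₂ - 1, -2·x₁^2 - 2·x₂ - 1], [-8·x₁·x₂ + x₂^2, -4·x₁^2 + 2·x₁·x₂]].
At the point, J = [[11.0000, -9.0000], [33.0000, -10.0000]] (det J = 187.0000).
Solving J·Δ = −F gives Δ = (0.2032, -1.5294).
Then the next iterate is (x₁, x₂)₁ = (-0.7968, 1.4706).

(-0.7968, 1.4706)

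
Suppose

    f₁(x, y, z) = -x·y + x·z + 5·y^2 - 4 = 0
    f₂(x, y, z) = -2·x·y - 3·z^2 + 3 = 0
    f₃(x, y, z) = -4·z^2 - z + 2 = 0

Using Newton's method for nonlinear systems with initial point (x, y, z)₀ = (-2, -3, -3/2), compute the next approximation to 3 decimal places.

At (-2, -3, -3/2): F = (38.000, -15.750, -5.500).
Jacobian J = [[-y + z, -x + 10·y, x], [-2·y, -2·x, -6·z], [0, 0, -8·z - 1]].
At the point, J = [[1.500, -28.000, -2.000], [6.000, 4.000, 9.000], [0.000, 0.000, 11.000]] (det J = 1914.000).
Solving J·Δ = −F gives Δ = (0.960, 1.373, 0.500).
Then the next iterate is (x, y, z)₁ = (-1.040, -1.627, -1.000).

(-1.040, -1.627, -1.000)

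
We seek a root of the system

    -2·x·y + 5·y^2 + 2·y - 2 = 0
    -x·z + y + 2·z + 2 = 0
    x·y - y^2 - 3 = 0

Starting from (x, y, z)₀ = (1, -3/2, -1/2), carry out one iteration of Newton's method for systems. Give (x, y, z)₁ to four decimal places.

At (1, -3/2, -1/2): F = (9.2500, 0.0000, -6.7500).
Jacobian J = [[-2·y, -2·x + 10·y + 2, 0], [-z, 1, -x + 2], [y, x - 2·y, 0]].
At the point, J = [[3.0000, -15.0000, 0.0000], [0.5000, 1.0000, 1.0000], [-1.5000, 4.0000, 0.0000]] (det J = 10.5000).
Solving J·Δ = −F gives Δ = (-6.1190, -0.6071, 3.6667).
Then the next iterate is (x, y, z)₁ = (-5.1190, -2.1071, 3.1667).

(-5.1190, -2.1071, 3.1667)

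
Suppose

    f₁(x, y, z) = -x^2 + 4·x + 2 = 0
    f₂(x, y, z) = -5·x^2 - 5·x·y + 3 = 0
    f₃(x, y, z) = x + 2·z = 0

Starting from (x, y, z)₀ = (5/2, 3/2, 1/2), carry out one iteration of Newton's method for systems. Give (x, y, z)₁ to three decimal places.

(8.250, -17.210, -4.125)

At (5/2, 3/2, 1/2): F = (5.750, -47.000, 3.500).
Jacobian J = [[-2·x + 4, 0, 0], [-10·x - 5·y, -5·x, 0], [1, 0, 2]].
At the point, J = [[-1.000, 0.000, 0.000], [-32.500, -12.500, 0.000], [1.000, 0.000, 2.000]] (det J = 25.000).
Solving J·Δ = −F gives Δ = (5.750, -18.710, -4.625).
Then the next iterate is (x, y, z)₁ = (8.250, -17.210, -4.125).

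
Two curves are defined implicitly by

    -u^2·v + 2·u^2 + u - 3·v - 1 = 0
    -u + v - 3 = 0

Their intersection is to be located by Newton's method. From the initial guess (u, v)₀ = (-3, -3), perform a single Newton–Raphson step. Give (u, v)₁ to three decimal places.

(-2.659, 0.341)

At (-3, -3): F = (50.000, -3.000).
Jacobian J = [[-2·u·v + 4·u + 1, -u^2 - 3], [-1, 1]].
At the point, J = [[-29.000, -12.000], [-1.000, 1.000]] (det J = -41.000).
Solving J·Δ = −F gives Δ = (0.341, 3.341).
Then the next iterate is (u, v)₁ = (-2.659, 0.341).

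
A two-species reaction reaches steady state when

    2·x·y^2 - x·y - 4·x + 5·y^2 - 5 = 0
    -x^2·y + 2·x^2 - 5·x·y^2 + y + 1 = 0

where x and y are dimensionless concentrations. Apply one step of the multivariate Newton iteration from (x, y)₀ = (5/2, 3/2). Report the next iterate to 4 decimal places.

(0.8822, 1.3048)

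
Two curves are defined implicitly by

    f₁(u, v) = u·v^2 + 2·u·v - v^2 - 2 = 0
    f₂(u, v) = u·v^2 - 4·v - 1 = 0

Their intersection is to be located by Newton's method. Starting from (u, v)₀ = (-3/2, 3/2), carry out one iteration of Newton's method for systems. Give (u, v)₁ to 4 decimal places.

At (-3/2, 3/2): F = (-12.1250, -10.3750).
Jacobian J = [[v^2 + 2·v, 2·u·v + 2·u - 2·v], [v^2, 2·u·v - 4]].
At the point, J = [[5.2500, -10.5000], [2.2500, -8.5000]] (det J = -21.0000).
Solving J·Δ = −F gives Δ = (-0.2798, -1.2946).
Then the next iterate is (u, v)₁ = (-1.7798, 0.2054).

(-1.7798, 0.2054)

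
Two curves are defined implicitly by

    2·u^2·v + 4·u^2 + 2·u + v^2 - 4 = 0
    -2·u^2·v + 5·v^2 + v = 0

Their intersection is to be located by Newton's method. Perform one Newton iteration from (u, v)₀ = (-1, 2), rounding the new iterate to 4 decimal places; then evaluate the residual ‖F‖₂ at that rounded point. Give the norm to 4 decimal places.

4.5978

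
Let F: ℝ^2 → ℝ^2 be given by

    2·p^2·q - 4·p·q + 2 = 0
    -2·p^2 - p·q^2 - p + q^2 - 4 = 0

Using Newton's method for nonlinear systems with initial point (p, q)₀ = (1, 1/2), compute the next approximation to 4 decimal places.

(-0.3333, 1.0000)

At (1, 1/2): F = (1.0000, -7.0000).
Jacobian J = [[4·p·q - 4·q, 2·p^2 - 4·p], [-4·p - q^2 - 1, -2·p·q + 2·q]].
At the point, J = [[0.0000, -2.0000], [-5.2500, 0.0000]] (det J = -10.5000).
Solving J·Δ = −F gives Δ = (-1.3333, 0.5000).
Then the next iterate is (p, q)₁ = (-0.3333, 1.0000).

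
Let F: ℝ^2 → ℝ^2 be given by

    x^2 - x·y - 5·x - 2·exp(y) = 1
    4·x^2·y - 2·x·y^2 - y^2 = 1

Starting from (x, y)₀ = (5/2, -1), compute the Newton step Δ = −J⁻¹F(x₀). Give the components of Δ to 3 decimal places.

(-8.966, -4.466)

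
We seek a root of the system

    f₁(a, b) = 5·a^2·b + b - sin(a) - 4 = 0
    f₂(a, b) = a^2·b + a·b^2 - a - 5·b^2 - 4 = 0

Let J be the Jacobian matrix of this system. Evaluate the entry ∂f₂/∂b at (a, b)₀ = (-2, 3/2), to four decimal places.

-17.0000

∂f₂/∂b = a^2 + 2·a·b - 10·b.
At (-2, 3/2) this is -17.0000.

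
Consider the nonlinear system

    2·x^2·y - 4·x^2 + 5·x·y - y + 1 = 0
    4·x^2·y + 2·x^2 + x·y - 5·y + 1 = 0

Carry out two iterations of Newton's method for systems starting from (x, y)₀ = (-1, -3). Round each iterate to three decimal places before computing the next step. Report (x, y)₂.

(-1.831, -2.784)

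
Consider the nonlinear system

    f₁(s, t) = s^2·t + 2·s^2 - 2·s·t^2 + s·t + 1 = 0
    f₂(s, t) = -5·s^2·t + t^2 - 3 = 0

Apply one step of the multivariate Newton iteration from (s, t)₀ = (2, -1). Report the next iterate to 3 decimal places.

(1.238, -0.874)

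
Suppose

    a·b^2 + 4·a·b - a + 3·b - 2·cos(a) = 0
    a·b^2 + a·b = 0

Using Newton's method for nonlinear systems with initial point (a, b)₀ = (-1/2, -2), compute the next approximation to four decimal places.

(-0.8269, -0.8975)

At (-1/2, -2): F = (-5.255165, -1.0000).
Jacobian J = [[b^2 + 4·b + 2·sin(a) - 1, 2·a·b + 4·a + 3], [b^2 + b, 2·a·b + a]].
At the point, J = [[-5.958851, 3.0000], [2.0000, 1.5000]] (det J = -14.938277).
Solving J·Δ = −F gives Δ = (-0.3269, 1.1025).
Then the next iterate is (a, b)₁ = (-0.8269, -0.8975).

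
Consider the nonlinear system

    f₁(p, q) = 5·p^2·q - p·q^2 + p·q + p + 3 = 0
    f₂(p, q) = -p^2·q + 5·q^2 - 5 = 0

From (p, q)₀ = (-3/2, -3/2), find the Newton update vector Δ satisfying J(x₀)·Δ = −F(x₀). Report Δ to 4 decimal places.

At (-3/2, -3/2): F = (-9.7500, 9.6250).
Jacobian J = [[10·p·q - q^2 + q + 1, 5·p^2 - 2·p·q + p], [-2·p·q, -p^2 + 10·q]].
At the point, J = [[19.7500, 5.2500], [-4.5000, -17.2500]] (det J = -317.0625).
Solving J·Δ = −F gives Δ = (0.3711, 0.4612).

(0.3711, 0.4612)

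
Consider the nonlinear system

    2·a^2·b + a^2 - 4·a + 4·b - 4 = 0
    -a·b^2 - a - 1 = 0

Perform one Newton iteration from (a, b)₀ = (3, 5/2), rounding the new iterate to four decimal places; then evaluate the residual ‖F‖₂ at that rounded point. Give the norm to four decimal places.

At (3, 5/2): F = (48.0000, -22.7500).
Jacobian J = [[4·a·b + 2·a - 4, 2·a^2 + 4], [-b^2 - 1, -2·a·b]].
At the point, J = [[32.0000, 22.0000], [-7.2500, -15.0000]] (det J = -320.5000).
Solving J·Δ = −F gives Δ = (-0.6849, -1.1856).
Then the next iterate is (a, b)₁ = (2.3151, 1.3144).
Re-evaluating at (2.3151, 1.3144): F = (11.446436, -7.314776), so ‖F‖₂ = 13.5841.

13.5841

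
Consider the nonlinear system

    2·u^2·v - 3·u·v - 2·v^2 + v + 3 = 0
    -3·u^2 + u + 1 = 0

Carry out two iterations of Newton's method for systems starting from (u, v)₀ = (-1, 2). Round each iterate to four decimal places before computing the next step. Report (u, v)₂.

(-0.4470, 2.0890)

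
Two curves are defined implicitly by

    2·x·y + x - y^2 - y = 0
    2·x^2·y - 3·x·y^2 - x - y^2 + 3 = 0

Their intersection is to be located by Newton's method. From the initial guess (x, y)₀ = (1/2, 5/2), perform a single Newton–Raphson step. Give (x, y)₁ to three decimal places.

(0.566, 1.429)

At (1/2, 5/2): F = (-5.750, -11.875).
Jacobian J = [[2·y + 1, 2·x - 2·y - 1], [4·x·y - 3·y^2 - 1, 2·x^2 - 6·x·y - 2·y]].
At the point, J = [[6.000, -5.000], [-14.750, -12.000]] (det J = -145.750).
Solving J·Δ = −F gives Δ = (0.066, -1.071).
Then the next iterate is (x, y)₁ = (0.566, 1.429).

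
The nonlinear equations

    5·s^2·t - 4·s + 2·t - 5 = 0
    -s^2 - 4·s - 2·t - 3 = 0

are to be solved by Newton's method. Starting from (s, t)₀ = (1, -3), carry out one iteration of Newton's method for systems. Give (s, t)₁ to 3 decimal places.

At (1, -3): F = (-30.000, -2.000).
Jacobian J = [[10·s·t - 4, 5·s^2 + 2], [-2·s - 4, -2]].
At the point, J = [[-34.000, 7.000], [-6.000, -2.000]] (det J = 110.000).
Solving J·Δ = −F gives Δ = (-0.673, 1.018).
Then the next iterate is (s, t)₁ = (0.327, -1.982).

(0.327, -1.982)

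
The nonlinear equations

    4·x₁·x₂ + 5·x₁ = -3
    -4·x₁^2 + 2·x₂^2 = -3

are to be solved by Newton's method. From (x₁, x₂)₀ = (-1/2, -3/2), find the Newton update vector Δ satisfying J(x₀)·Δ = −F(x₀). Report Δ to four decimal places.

(0.5714, 1.4643)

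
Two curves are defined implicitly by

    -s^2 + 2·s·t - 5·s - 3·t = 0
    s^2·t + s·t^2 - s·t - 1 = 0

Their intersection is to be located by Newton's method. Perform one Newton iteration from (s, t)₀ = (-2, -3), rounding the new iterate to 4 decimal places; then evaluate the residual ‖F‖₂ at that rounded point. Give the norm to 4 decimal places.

At (-2, -3): F = (27.0000, -37.0000).
Jacobian J = [[-2·s + 2·t - 5, 2·s - 3], [2·s·t + t^2 - t, s^2 + 2·s·t - s]].
At the point, J = [[-7.0000, -7.0000], [24.0000, 18.0000]] (det J = 42.0000).
Solving J·Δ = −F gives Δ = (-5.4048, 9.2619).
Then the next iterate is (s, t)₁ = (-7.4048, 6.2619).
Re-evaluating at (-7.4048, 6.2619): F = (-129.328997, 98.362238), so ‖F‖₂ = 162.4842.

162.4842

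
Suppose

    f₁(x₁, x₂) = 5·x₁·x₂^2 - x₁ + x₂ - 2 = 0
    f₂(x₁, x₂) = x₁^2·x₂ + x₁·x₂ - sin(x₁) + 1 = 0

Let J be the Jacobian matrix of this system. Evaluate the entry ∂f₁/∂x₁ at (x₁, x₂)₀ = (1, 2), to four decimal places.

19.0000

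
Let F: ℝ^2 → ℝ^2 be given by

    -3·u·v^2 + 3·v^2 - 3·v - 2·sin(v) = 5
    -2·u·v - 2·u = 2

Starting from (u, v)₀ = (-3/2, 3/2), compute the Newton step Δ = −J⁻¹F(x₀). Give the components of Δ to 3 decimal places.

(1.180, 0.134)

At (-3/2, 3/2): F = (5.38001, 5.500).
Jacobian J = [[-3·v^2, -6·u·v + 6·v - 2·cos(v) - 3], [-2·v - 2, -2·u]].
At the point, J = [[-6.750, 19.35853], [-5.000, 3.000]] (det J = 76.54263).
Solving J·Δ = −F gives Δ = (1.180, 0.134).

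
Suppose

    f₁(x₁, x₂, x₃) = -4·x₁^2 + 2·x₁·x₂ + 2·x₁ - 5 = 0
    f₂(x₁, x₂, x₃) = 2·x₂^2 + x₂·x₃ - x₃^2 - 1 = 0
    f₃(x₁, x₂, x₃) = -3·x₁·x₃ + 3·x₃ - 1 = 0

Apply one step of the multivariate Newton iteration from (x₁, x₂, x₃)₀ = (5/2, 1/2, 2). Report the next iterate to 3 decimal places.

(1.280, 0.853, 1.404)

At (5/2, 1/2, 2): F = (-22.500, -3.500, -10.000).
Jacobian J = [[-8·x₁ + 2·x₂ + 2, 2·x₁, 0], [0, 4·x₂ + x₃, x₂ - 2·x₃], [-3·x₃, 0, -3·x₁ + 3]].
At the point, J = [[-17.000, 5.000, 0.000], [0.000, 4.000, -3.500], [-6.000, 0.000, -4.500]] (det J = 411.000).
Solving J·Δ = −F gives Δ = (-1.220, 0.353, -0.596).
Then the next iterate is (x₁, x₂, x₃)₁ = (1.280, 0.853, 1.404).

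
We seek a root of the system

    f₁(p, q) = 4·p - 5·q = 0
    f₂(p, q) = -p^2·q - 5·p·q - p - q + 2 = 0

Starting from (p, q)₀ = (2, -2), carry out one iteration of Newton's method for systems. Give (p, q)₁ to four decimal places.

(6.8000, 5.4400)

At (2, -2): F = (18.0000, 30.0000).
Jacobian J = [[4, -5], [-2·p·q - 5·q - 1, -p^2 - 5·p - 1]].
At the point, J = [[4.0000, -5.0000], [17.0000, -15.0000]] (det J = 25.0000).
Solving J·Δ = −F gives Δ = (4.8000, 7.4400).
Then the next iterate is (p, q)₁ = (6.8000, 5.4400).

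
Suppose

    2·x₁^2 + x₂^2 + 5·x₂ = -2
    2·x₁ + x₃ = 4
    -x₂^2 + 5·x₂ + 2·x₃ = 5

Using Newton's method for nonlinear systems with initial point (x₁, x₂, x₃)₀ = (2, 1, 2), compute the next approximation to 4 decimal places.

(0.9423, -0.0769, 2.1154)

At (2, 1, 2): F = (16.0000, 2.0000, 3.0000).
Jacobian J = [[4·x₁, 2·x₂ + 5, 0], [2, 0, 1], [0, -2·x₂ + 5, 2]].
At the point, J = [[8.0000, 7.0000, 0.0000], [2.0000, 0.0000, 1.0000], [0.0000, 3.0000, 2.0000]] (det J = -52.0000).
Solving J·Δ = −F gives Δ = (-1.0577, -1.0769, 0.1154).
Then the next iterate is (x₁, x₂, x₃)₁ = (0.9423, -0.0769, 2.1154).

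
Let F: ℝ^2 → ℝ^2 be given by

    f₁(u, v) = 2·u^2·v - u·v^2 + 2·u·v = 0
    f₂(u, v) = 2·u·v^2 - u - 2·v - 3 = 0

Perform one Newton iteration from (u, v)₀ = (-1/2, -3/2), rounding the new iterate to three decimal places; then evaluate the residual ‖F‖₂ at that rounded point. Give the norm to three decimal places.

At (-1/2, -3/2): F = (1.875, -1.750).
Jacobian J = [[4·u·v - v^2 + 2·v, 2·u^2 - 2·u·v + 2·u], [2·v^2 - 1, 4·u·v - 2]].
At the point, J = [[-2.250, -2.000], [3.500, 1.000]] (det J = 4.750).
Solving J·Δ = −F gives Δ = (0.342, 0.553).
Then the next iterate is (u, v)₁ = (-0.158, -0.947).
Re-evaluating at (-0.158, -0.947): F = (0.39367, -1.23139), so ‖F‖₂ = 1.293.

1.293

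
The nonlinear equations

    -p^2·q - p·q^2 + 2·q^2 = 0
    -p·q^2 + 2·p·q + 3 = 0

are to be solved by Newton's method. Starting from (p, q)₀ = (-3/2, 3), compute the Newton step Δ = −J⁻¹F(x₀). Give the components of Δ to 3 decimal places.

(-0.140, -1.320)

At (-3/2, 3): F = (24.750, 7.500).
Jacobian J = [[-2·p·q - q^2, -p^2 - 2·p·q + 4·q], [-q^2 + 2·q, -2·p·q + 2·p]].
At the point, J = [[0.000, 18.750], [-3.000, 6.000]] (det J = 56.250).
Solving J·Δ = −F gives Δ = (-0.140, -1.320).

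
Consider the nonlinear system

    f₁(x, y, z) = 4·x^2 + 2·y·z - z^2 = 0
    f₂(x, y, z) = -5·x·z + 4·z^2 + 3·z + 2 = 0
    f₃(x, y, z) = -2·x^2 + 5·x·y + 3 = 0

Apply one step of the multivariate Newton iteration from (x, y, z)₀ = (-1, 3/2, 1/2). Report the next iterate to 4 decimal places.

At (-1, 3/2, 1/2): F = (5.2500, 7.0000, -6.5000).
Jacobian J = [[8·x, 2·z, 2·y - 2·z], [-5·z, 0, -5·x + 8·z + 3], [-4·x + 5·y, 5·x, 0]].
At the point, J = [[-8.0000, 1.0000, 2.0000], [-2.5000, 0.0000, 12.0000], [11.5000, -5.0000, 0.0000]] (det J = -317.0000).
Solving J·Δ = −F gives Δ = (0.5268, -0.0883, -0.4736).
Then the next iterate is (x, y, z)₁ = (-0.4732, 1.4117, 0.0264).

(-0.4732, 1.4117, 0.0264)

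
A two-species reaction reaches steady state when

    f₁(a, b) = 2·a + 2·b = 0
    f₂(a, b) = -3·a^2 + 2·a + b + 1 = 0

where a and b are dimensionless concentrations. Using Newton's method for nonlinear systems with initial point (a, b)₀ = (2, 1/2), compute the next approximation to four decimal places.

(1.1818, -1.1818)

At (2, 1/2): F = (5.0000, -6.5000).
Jacobian J = [[2, 2], [-6·a + 2, 1]].
At the point, J = [[2.0000, 2.0000], [-10.0000, 1.0000]] (det J = 22.0000).
Solving J·Δ = −F gives Δ = (-0.8182, -1.6818).
Then the next iterate is (a, b)₁ = (1.1818, -1.1818).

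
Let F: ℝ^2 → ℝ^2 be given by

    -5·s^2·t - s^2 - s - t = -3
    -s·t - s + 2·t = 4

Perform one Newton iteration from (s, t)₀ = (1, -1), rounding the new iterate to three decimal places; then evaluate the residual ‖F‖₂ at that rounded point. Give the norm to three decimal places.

695.299

At (1, -1): F = (7.000, -6.000).
Jacobian J = [[-10·s·t - 2·s - 1, -5·s^2 - 1], [-t - 1, -s + 2]].
At the point, J = [[7.000, -6.000], [0.000, 1.000]] (det J = 7.000).
Solving J·Δ = −F gives Δ = (4.143, 6.000).
Then the next iterate is (s, t)₁ = (5.143, 5.000).
Re-evaluating at (5.143, 5.000): F = (-694.85467, -24.858), so ‖F‖₂ = 695.299.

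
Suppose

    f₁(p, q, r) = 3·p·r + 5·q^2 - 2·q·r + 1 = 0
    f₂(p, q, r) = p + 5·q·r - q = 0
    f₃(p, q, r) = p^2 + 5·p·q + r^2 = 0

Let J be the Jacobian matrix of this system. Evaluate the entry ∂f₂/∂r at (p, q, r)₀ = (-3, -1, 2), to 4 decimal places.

-5.0000

∂f₂/∂r = 5·q.
At (-3, -1, 2) this is -5.0000.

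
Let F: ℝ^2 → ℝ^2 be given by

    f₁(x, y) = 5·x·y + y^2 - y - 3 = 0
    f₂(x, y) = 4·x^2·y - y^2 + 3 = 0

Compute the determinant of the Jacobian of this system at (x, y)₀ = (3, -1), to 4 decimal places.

98.0000

J = [[5·y, 5·x + 2·y - 1], [8·x·y, 4·x^2 - 2·y]].
At the point, J = [[-5.0000, 12.0000], [-24.0000, 38.0000]].
det J = 98.0000.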